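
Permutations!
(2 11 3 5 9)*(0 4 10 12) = (0 4 10 12)(2 11 3 5 9) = [4, 1, 11, 5, 10, 9, 6, 7, 8, 2, 12, 3, 0]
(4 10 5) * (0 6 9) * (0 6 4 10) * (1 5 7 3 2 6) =(0 4)(1 5 10 7 3 2 6 9) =[4, 5, 6, 2, 0, 10, 9, 3, 8, 1, 7]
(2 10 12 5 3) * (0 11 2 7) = (0 11 2 10 12 5 3 7) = [11, 1, 10, 7, 4, 3, 6, 0, 8, 9, 12, 2, 5]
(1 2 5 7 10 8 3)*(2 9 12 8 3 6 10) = (1 9 12 8 6 10 3)(2 5 7) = [0, 9, 5, 1, 4, 7, 10, 2, 6, 12, 3, 11, 8]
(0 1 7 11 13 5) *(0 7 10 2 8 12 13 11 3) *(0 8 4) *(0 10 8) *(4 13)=(0 1 8 12 4 10 2 13 5 7 3)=[1, 8, 13, 0, 10, 7, 6, 3, 12, 9, 2, 11, 4, 5]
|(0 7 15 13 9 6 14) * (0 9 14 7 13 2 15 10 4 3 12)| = |(0 13 14 9 6 7 10 4 3 12)(2 15)| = 10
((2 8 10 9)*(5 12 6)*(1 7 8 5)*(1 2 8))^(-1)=(1 7)(2 6 12 5)(8 9 10)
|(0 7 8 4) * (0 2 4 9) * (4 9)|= |(0 7 8 4 2 9)|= 6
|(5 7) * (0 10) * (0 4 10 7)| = 6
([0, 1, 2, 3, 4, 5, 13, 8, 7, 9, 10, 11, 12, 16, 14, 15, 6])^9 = [0, 1, 2, 3, 4, 5, 6, 8, 7, 9, 10, 11, 12, 13, 14, 15, 16]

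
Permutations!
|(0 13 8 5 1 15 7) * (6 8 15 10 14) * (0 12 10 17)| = |(0 13 15 7 12 10 14 6 8 5 1 17)| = 12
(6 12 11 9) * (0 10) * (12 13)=(0 10)(6 13 12 11 9)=[10, 1, 2, 3, 4, 5, 13, 7, 8, 6, 0, 9, 11, 12]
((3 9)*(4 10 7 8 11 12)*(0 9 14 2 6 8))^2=((0 9 3 14 2 6 8 11 12 4 10 7))^2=(0 3 2 8 12 10)(4 7 9 14 6 11)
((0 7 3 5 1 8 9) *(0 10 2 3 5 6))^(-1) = (0 6 3 2 10 9 8 1 5 7) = ((0 7 5 1 8 9 10 2 3 6))^(-1)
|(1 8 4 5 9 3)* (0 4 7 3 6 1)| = 9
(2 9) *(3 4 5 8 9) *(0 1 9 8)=(0 1 9 2 3 4 5)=[1, 9, 3, 4, 5, 0, 6, 7, 8, 2]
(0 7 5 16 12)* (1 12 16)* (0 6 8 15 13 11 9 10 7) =(16)(1 12 6 8 15 13 11 9 10 7 5) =[0, 12, 2, 3, 4, 1, 8, 5, 15, 10, 7, 9, 6, 11, 14, 13, 16]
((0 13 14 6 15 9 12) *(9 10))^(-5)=(0 6 9 13 15 12 14 10)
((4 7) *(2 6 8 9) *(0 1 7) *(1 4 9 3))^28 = (9)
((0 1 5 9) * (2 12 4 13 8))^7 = ((0 1 5 9)(2 12 4 13 8))^7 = (0 9 5 1)(2 4 8 12 13)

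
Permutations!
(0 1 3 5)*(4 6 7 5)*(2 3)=(0 1 2 3 4 6 7 5)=[1, 2, 3, 4, 6, 0, 7, 5]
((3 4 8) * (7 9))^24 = ((3 4 8)(7 9))^24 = (9)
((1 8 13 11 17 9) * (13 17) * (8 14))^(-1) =(1 9 17 8 14)(11 13)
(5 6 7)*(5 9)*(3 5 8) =(3 5 6 7 9 8) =[0, 1, 2, 5, 4, 6, 7, 9, 3, 8]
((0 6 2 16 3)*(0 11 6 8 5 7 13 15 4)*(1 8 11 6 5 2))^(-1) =(0 4 15 13 7 5 11)(1 6 3 16 2 8)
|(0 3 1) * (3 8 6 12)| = 6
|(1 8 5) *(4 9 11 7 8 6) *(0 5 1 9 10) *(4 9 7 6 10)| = |(0 5 7 8 1 10)(6 9 11)| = 6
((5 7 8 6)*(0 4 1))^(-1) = ((0 4 1)(5 7 8 6))^(-1) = (0 1 4)(5 6 8 7)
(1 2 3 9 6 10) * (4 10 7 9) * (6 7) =[0, 2, 3, 4, 10, 5, 6, 9, 8, 7, 1] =(1 2 3 4 10)(7 9)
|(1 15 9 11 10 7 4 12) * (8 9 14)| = 10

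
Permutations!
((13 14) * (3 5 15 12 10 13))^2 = (3 15 10 14 5 12 13)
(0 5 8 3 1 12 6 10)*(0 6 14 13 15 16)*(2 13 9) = (0 5 8 3 1 12 14 9 2 13 15 16)(6 10) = [5, 12, 13, 1, 4, 8, 10, 7, 3, 2, 6, 11, 14, 15, 9, 16, 0]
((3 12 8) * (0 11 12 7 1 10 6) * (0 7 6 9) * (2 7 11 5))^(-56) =(3 8 12 11 6)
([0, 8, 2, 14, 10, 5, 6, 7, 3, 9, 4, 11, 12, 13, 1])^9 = (1 8 3 14)(4 10)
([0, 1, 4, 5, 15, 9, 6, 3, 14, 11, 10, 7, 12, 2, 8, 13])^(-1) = [0, 1, 13, 7, 2, 3, 6, 11, 14, 5, 10, 9, 12, 15, 8, 4]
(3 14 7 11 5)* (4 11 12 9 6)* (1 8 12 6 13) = [0, 8, 2, 14, 11, 3, 4, 6, 12, 13, 10, 5, 9, 1, 7] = (1 8 12 9 13)(3 14 7 6 4 11 5)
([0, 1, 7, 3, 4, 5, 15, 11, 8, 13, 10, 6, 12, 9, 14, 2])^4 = [0, 1, 15, 3, 4, 5, 11, 2, 8, 9, 10, 7, 12, 13, 14, 6]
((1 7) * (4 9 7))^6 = ((1 4 9 7))^6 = (1 9)(4 7)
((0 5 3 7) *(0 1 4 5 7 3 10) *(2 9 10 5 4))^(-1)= ((0 7 1 2 9 10))^(-1)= (0 10 9 2 1 7)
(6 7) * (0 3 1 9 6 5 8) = (0 3 1 9 6 7 5 8) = [3, 9, 2, 1, 4, 8, 7, 5, 0, 6]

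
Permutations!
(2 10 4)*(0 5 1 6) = (0 5 1 6)(2 10 4) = [5, 6, 10, 3, 2, 1, 0, 7, 8, 9, 4]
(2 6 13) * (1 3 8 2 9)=[0, 3, 6, 8, 4, 5, 13, 7, 2, 1, 10, 11, 12, 9]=(1 3 8 2 6 13 9)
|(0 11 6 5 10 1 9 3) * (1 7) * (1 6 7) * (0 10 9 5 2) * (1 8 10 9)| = |(0 11 7 6 2)(1 5)(3 9)(8 10)| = 10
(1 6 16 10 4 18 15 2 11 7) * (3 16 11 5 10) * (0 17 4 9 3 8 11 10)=(0 17 4 18 15 2 5)(1 6 10 9 3 16 8 11 7)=[17, 6, 5, 16, 18, 0, 10, 1, 11, 3, 9, 7, 12, 13, 14, 2, 8, 4, 15]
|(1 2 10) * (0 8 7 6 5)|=|(0 8 7 6 5)(1 2 10)|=15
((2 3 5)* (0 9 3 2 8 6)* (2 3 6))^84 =((0 9 6)(2 3 5 8))^84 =(9)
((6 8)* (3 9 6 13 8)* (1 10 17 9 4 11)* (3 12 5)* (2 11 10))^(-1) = ((1 2 11)(3 4 10 17 9 6 12 5)(8 13))^(-1) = (1 11 2)(3 5 12 6 9 17 10 4)(8 13)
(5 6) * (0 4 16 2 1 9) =(0 4 16 2 1 9)(5 6) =[4, 9, 1, 3, 16, 6, 5, 7, 8, 0, 10, 11, 12, 13, 14, 15, 2]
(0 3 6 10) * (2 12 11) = (0 3 6 10)(2 12 11) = [3, 1, 12, 6, 4, 5, 10, 7, 8, 9, 0, 2, 11]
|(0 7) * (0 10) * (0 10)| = 2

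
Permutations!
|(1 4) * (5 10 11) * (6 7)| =6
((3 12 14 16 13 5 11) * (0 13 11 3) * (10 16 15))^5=(0 14)(3 16)(5 10)(11 12)(13 15)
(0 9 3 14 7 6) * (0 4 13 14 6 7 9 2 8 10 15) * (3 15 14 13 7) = [2, 1, 8, 6, 7, 5, 4, 3, 10, 15, 14, 11, 12, 13, 9, 0] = (0 2 8 10 14 9 15)(3 6 4 7)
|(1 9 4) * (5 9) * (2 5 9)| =|(1 9 4)(2 5)| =6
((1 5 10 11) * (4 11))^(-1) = (1 11 4 10 5)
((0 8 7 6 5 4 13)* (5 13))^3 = ((0 8 7 6 13)(4 5))^3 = (0 6 8 13 7)(4 5)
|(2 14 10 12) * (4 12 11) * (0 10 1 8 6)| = |(0 10 11 4 12 2 14 1 8 6)| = 10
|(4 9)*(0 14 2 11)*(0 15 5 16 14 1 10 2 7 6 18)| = 12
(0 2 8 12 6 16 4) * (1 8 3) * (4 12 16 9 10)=(0 2 3 1 8 16 12 6 9 10 4)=[2, 8, 3, 1, 0, 5, 9, 7, 16, 10, 4, 11, 6, 13, 14, 15, 12]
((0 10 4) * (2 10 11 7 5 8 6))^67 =((0 11 7 5 8 6 2 10 4))^67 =(0 8 4 5 10 7 2 11 6)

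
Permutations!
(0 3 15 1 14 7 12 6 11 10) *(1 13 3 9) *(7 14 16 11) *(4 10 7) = [9, 16, 2, 15, 10, 5, 4, 12, 8, 1, 0, 7, 6, 3, 14, 13, 11] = (0 9 1 16 11 7 12 6 4 10)(3 15 13)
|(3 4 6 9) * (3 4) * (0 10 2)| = 3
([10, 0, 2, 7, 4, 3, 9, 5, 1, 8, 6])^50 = (0 6 8)(1 10 9)(3 5 7)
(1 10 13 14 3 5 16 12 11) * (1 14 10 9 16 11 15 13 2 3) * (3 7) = [0, 9, 7, 5, 4, 11, 6, 3, 8, 16, 2, 14, 15, 10, 1, 13, 12] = (1 9 16 12 15 13 10 2 7 3 5 11 14)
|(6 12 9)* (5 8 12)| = |(5 8 12 9 6)| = 5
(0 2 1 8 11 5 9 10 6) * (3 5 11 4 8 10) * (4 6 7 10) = (11)(0 2 1 4 8 6)(3 5 9)(7 10) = [2, 4, 1, 5, 8, 9, 0, 10, 6, 3, 7, 11]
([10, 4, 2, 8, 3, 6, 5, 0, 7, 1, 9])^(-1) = (0 7 8 3 4 1 9 10)(5 6)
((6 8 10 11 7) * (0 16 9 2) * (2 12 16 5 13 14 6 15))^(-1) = (0 2 15 7 11 10 8 6 14 13 5)(9 16 12)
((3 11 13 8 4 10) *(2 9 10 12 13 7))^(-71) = ((2 9 10 3 11 7)(4 12 13 8))^(-71) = (2 9 10 3 11 7)(4 12 13 8)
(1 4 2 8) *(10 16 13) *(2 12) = (1 4 12 2 8)(10 16 13) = [0, 4, 8, 3, 12, 5, 6, 7, 1, 9, 16, 11, 2, 10, 14, 15, 13]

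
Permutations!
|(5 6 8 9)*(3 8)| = 5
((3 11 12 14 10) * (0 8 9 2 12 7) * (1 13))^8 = (0 11 10 12 9)(2 8 7 3 14)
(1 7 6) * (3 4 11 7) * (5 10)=(1 3 4 11 7 6)(5 10)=[0, 3, 2, 4, 11, 10, 1, 6, 8, 9, 5, 7]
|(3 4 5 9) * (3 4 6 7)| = 3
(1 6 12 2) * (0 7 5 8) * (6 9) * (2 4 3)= [7, 9, 1, 2, 3, 8, 12, 5, 0, 6, 10, 11, 4]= (0 7 5 8)(1 9 6 12 4 3 2)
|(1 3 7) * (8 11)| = |(1 3 7)(8 11)| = 6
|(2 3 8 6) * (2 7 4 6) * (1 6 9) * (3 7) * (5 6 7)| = 20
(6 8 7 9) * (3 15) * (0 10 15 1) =(0 10 15 3 1)(6 8 7 9) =[10, 0, 2, 1, 4, 5, 8, 9, 7, 6, 15, 11, 12, 13, 14, 3]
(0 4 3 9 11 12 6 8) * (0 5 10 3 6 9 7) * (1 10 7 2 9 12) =[4, 10, 9, 2, 6, 7, 8, 0, 5, 11, 3, 1, 12] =(12)(0 4 6 8 5 7)(1 10 3 2 9 11)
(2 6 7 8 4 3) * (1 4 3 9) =(1 4 9)(2 6 7 8 3) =[0, 4, 6, 2, 9, 5, 7, 8, 3, 1]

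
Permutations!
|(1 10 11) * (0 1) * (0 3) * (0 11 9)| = 4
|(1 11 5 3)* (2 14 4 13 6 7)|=|(1 11 5 3)(2 14 4 13 6 7)|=12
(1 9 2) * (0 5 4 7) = (0 5 4 7)(1 9 2) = [5, 9, 1, 3, 7, 4, 6, 0, 8, 2]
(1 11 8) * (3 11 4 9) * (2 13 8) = (1 4 9 3 11 2 13 8) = [0, 4, 13, 11, 9, 5, 6, 7, 1, 3, 10, 2, 12, 8]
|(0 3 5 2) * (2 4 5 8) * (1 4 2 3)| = 10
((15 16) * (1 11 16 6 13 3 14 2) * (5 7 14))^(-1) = (1 2 14 7 5 3 13 6 15 16 11)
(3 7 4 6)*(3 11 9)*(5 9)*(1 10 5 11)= (11)(1 10 5 9 3 7 4 6)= [0, 10, 2, 7, 6, 9, 1, 4, 8, 3, 5, 11]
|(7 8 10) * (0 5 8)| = |(0 5 8 10 7)| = 5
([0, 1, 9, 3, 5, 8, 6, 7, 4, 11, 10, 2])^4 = (2 9 11)(4 5 8)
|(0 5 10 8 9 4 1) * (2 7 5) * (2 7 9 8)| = 8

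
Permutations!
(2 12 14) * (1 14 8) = (1 14 2 12 8) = [0, 14, 12, 3, 4, 5, 6, 7, 1, 9, 10, 11, 8, 13, 2]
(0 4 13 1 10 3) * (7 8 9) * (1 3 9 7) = (0 4 13 3)(1 10 9)(7 8) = [4, 10, 2, 0, 13, 5, 6, 8, 7, 1, 9, 11, 12, 3]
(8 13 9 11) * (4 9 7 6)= (4 9 11 8 13 7 6)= [0, 1, 2, 3, 9, 5, 4, 6, 13, 11, 10, 8, 12, 7]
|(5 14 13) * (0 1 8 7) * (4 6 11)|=|(0 1 8 7)(4 6 11)(5 14 13)|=12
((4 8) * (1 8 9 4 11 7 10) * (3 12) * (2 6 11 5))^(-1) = ((1 8 5 2 6 11 7 10)(3 12)(4 9))^(-1) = (1 10 7 11 6 2 5 8)(3 12)(4 9)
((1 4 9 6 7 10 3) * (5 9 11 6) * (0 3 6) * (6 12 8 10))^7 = ((0 3 1 4 11)(5 9)(6 7)(8 10 12))^7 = (0 1 11 3 4)(5 9)(6 7)(8 10 12)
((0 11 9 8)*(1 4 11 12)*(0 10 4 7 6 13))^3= ((0 12 1 7 6 13)(4 11 9 8 10))^3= (0 7)(1 13)(4 8 11 10 9)(6 12)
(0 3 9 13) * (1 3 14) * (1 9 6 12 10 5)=(0 14 9 13)(1 3 6 12 10 5)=[14, 3, 2, 6, 4, 1, 12, 7, 8, 13, 5, 11, 10, 0, 9]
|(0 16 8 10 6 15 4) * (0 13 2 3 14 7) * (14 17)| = 13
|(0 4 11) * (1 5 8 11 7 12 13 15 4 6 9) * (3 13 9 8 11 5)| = 40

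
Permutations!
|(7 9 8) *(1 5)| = |(1 5)(7 9 8)| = 6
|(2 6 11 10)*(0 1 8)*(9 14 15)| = 12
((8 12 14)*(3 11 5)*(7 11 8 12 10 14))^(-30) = (3 10 12 11)(5 8 14 7)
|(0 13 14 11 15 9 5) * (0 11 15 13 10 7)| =|(0 10 7)(5 11 13 14 15 9)| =6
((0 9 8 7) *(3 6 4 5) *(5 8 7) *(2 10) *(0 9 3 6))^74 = (10)(4 5)(6 8)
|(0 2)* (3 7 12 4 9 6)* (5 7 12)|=|(0 2)(3 12 4 9 6)(5 7)|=10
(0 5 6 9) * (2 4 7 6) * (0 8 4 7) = (0 5 2 7 6 9 8 4) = [5, 1, 7, 3, 0, 2, 9, 6, 4, 8]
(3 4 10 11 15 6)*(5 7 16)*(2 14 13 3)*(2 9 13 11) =(2 14 11 15 6 9 13 3 4 10)(5 7 16) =[0, 1, 14, 4, 10, 7, 9, 16, 8, 13, 2, 15, 12, 3, 11, 6, 5]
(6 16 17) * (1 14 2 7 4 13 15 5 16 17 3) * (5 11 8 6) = (1 14 2 7 4 13 15 11 8 6 17 5 16 3) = [0, 14, 7, 1, 13, 16, 17, 4, 6, 9, 10, 8, 12, 15, 2, 11, 3, 5]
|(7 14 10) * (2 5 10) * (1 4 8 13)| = |(1 4 8 13)(2 5 10 7 14)| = 20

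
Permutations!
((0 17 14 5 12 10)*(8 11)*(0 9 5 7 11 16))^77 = ((0 17 14 7 11 8 16)(5 12 10 9))^77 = (17)(5 12 10 9)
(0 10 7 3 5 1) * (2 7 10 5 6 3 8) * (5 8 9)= (10)(0 8 2 7 9 5 1)(3 6)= [8, 0, 7, 6, 4, 1, 3, 9, 2, 5, 10]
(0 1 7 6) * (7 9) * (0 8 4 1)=(1 9 7 6 8 4)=[0, 9, 2, 3, 1, 5, 8, 6, 4, 7]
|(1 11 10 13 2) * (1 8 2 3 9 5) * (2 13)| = 9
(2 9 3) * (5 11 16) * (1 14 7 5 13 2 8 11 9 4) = (1 14 7 5 9 3 8 11 16 13 2 4) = [0, 14, 4, 8, 1, 9, 6, 5, 11, 3, 10, 16, 12, 2, 7, 15, 13]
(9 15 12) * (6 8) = [0, 1, 2, 3, 4, 5, 8, 7, 6, 15, 10, 11, 9, 13, 14, 12] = (6 8)(9 15 12)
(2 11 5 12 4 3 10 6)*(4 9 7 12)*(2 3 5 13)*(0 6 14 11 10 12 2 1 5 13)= (0 6 3 12 9 7 2 10 14 11)(1 5 4 13)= [6, 5, 10, 12, 13, 4, 3, 2, 8, 7, 14, 0, 9, 1, 11]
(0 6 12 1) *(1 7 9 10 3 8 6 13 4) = (0 13 4 1)(3 8 6 12 7 9 10) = [13, 0, 2, 8, 1, 5, 12, 9, 6, 10, 3, 11, 7, 4]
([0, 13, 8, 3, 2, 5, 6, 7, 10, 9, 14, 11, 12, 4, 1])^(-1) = [0, 14, 4, 3, 13, 5, 6, 7, 2, 9, 8, 11, 12, 1, 10]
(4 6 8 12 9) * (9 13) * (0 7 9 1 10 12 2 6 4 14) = (0 7 9 14)(1 10 12 13)(2 6 8) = [7, 10, 6, 3, 4, 5, 8, 9, 2, 14, 12, 11, 13, 1, 0]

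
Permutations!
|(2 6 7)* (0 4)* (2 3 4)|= 6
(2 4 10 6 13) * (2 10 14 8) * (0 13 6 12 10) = (0 13)(2 4 14 8)(10 12) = [13, 1, 4, 3, 14, 5, 6, 7, 2, 9, 12, 11, 10, 0, 8]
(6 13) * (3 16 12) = (3 16 12)(6 13) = [0, 1, 2, 16, 4, 5, 13, 7, 8, 9, 10, 11, 3, 6, 14, 15, 12]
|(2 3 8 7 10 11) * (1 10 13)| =|(1 10 11 2 3 8 7 13)| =8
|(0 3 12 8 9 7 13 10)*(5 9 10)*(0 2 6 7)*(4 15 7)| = 13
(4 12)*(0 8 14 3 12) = (0 8 14 3 12 4) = [8, 1, 2, 12, 0, 5, 6, 7, 14, 9, 10, 11, 4, 13, 3]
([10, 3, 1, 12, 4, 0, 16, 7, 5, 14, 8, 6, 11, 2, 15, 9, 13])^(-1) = [5, 2, 13, 1, 4, 8, 11, 7, 10, 15, 0, 12, 3, 16, 9, 14, 6]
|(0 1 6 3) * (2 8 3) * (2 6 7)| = 6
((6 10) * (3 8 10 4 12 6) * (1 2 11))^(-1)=(1 11 2)(3 10 8)(4 6 12)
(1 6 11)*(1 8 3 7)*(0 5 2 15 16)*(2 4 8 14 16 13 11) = [5, 6, 15, 7, 8, 4, 2, 1, 3, 9, 10, 14, 12, 11, 16, 13, 0] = (0 5 4 8 3 7 1 6 2 15 13 11 14 16)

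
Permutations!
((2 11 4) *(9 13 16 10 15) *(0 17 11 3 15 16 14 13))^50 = ((0 17 11 4 2 3 15 9)(10 16)(13 14))^50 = (0 11 2 15)(3 9 17 4)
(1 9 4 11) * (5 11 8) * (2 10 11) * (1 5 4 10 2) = (1 9 10 11 5)(4 8) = [0, 9, 2, 3, 8, 1, 6, 7, 4, 10, 11, 5]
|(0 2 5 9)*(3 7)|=|(0 2 5 9)(3 7)|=4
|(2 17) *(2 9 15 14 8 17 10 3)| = 15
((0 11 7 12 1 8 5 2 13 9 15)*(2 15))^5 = (0 8 7 15 1 11 5 12)(2 9 13)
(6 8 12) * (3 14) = (3 14)(6 8 12) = [0, 1, 2, 14, 4, 5, 8, 7, 12, 9, 10, 11, 6, 13, 3]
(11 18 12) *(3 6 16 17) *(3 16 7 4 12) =(3 6 7 4 12 11 18)(16 17) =[0, 1, 2, 6, 12, 5, 7, 4, 8, 9, 10, 18, 11, 13, 14, 15, 17, 16, 3]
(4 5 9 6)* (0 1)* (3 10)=(0 1)(3 10)(4 5 9 6)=[1, 0, 2, 10, 5, 9, 4, 7, 8, 6, 3]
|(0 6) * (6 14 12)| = |(0 14 12 6)| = 4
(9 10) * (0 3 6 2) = (0 3 6 2)(9 10) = [3, 1, 0, 6, 4, 5, 2, 7, 8, 10, 9]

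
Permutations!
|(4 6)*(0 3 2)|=6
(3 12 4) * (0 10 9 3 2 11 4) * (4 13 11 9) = (0 10 4 2 9 3 12)(11 13) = [10, 1, 9, 12, 2, 5, 6, 7, 8, 3, 4, 13, 0, 11]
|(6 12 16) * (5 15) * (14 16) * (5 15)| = |(6 12 14 16)| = 4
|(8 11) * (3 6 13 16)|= |(3 6 13 16)(8 11)|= 4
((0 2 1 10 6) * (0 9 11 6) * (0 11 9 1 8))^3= ((0 2 8)(1 10 11 6))^3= (1 6 11 10)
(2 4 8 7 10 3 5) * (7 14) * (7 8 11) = (2 4 11 7 10 3 5)(8 14) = [0, 1, 4, 5, 11, 2, 6, 10, 14, 9, 3, 7, 12, 13, 8]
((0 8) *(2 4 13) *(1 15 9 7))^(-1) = (0 8)(1 7 9 15)(2 13 4)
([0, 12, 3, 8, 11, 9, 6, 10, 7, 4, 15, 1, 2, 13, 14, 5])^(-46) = (1 2 8 10 5 4)(3 7 15 9 11 12)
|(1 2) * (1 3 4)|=|(1 2 3 4)|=4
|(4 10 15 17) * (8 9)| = 4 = |(4 10 15 17)(8 9)|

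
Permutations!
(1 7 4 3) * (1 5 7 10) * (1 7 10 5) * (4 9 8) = [0, 5, 2, 1, 3, 10, 6, 9, 4, 8, 7] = (1 5 10 7 9 8 4 3)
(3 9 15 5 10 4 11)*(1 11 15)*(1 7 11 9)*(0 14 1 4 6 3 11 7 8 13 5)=(0 14 1 9 8 13 5 10 6 3 4 15)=[14, 9, 2, 4, 15, 10, 3, 7, 13, 8, 6, 11, 12, 5, 1, 0]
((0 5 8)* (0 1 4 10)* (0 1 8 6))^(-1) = ((0 5 6)(1 4 10))^(-1) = (0 6 5)(1 10 4)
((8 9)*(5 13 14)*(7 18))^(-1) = (5 14 13)(7 18)(8 9)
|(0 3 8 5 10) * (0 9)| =|(0 3 8 5 10 9)| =6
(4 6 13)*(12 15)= (4 6 13)(12 15)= [0, 1, 2, 3, 6, 5, 13, 7, 8, 9, 10, 11, 15, 4, 14, 12]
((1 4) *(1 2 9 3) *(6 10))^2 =(10)(1 2 3 4 9)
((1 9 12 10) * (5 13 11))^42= ((1 9 12 10)(5 13 11))^42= (13)(1 12)(9 10)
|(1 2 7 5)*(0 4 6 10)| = |(0 4 6 10)(1 2 7 5)| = 4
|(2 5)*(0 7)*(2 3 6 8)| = |(0 7)(2 5 3 6 8)| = 10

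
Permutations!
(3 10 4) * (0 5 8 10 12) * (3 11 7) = [5, 1, 2, 12, 11, 8, 6, 3, 10, 9, 4, 7, 0] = (0 5 8 10 4 11 7 3 12)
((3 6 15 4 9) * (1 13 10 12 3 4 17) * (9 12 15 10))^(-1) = ((1 13 9 4 12 3 6 10 15 17))^(-1) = (1 17 15 10 6 3 12 4 9 13)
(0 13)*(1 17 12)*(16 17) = [13, 16, 2, 3, 4, 5, 6, 7, 8, 9, 10, 11, 1, 0, 14, 15, 17, 12] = (0 13)(1 16 17 12)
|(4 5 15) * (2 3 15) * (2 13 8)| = 7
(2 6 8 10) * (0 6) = (0 6 8 10 2) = [6, 1, 0, 3, 4, 5, 8, 7, 10, 9, 2]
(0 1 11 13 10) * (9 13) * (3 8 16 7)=(0 1 11 9 13 10)(3 8 16 7)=[1, 11, 2, 8, 4, 5, 6, 3, 16, 13, 0, 9, 12, 10, 14, 15, 7]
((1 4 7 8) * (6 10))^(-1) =((1 4 7 8)(6 10))^(-1) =(1 8 7 4)(6 10)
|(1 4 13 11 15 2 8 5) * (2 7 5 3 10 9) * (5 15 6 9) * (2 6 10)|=6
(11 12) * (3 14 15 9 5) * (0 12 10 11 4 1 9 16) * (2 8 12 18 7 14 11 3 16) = [18, 9, 8, 11, 1, 16, 6, 14, 12, 5, 3, 10, 4, 13, 15, 2, 0, 17, 7] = (0 18 7 14 15 2 8 12 4 1 9 5 16)(3 11 10)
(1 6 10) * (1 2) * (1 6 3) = (1 3)(2 6 10) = [0, 3, 6, 1, 4, 5, 10, 7, 8, 9, 2]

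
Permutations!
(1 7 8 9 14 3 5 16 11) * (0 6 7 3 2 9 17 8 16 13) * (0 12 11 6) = (1 3 5 13 12 11)(2 9 14)(6 7 16)(8 17) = [0, 3, 9, 5, 4, 13, 7, 16, 17, 14, 10, 1, 11, 12, 2, 15, 6, 8]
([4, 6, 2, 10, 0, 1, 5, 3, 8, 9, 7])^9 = (10)(0 4)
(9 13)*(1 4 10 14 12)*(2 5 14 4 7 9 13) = (1 7 9 2 5 14 12)(4 10) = [0, 7, 5, 3, 10, 14, 6, 9, 8, 2, 4, 11, 1, 13, 12]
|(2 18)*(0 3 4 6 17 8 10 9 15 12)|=|(0 3 4 6 17 8 10 9 15 12)(2 18)|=10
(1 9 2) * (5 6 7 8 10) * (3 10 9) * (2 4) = (1 3 10 5 6 7 8 9 4 2) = [0, 3, 1, 10, 2, 6, 7, 8, 9, 4, 5]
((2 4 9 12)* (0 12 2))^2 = (12)(2 9 4)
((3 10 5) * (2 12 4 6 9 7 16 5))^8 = (2 3 16 9 4)(5 7 6 12 10)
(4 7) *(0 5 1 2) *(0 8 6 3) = (0 5 1 2 8 6 3)(4 7) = [5, 2, 8, 0, 7, 1, 3, 4, 6]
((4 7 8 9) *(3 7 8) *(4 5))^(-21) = (3 7)(4 5 9 8)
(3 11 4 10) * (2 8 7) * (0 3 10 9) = (0 3 11 4 9)(2 8 7) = [3, 1, 8, 11, 9, 5, 6, 2, 7, 0, 10, 4]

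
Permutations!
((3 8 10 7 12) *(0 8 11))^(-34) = (0 8 10 7 12 3 11)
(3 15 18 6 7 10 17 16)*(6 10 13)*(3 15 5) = (3 5)(6 7 13)(10 17 16 15 18) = [0, 1, 2, 5, 4, 3, 7, 13, 8, 9, 17, 11, 12, 6, 14, 18, 15, 16, 10]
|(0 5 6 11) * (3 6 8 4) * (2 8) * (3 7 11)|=14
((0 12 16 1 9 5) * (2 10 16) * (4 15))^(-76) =(0 16)(1 12)(2 9)(5 10)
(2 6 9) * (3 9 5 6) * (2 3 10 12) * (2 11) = (2 10 12 11)(3 9)(5 6) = [0, 1, 10, 9, 4, 6, 5, 7, 8, 3, 12, 2, 11]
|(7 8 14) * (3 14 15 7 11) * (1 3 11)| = 3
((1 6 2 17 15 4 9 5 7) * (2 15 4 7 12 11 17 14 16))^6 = (17)(1 15)(6 7)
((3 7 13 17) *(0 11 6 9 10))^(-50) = ((0 11 6 9 10)(3 7 13 17))^(-50) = (3 13)(7 17)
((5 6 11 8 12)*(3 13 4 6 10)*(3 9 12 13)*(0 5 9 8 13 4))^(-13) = (0 8 11 5 4 13 10 6)(9 12)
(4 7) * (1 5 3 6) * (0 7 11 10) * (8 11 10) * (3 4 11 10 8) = (0 7 11 3 6 1 5 4 8 10) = [7, 5, 2, 6, 8, 4, 1, 11, 10, 9, 0, 3]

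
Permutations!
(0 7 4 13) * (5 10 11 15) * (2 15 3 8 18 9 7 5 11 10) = [5, 1, 15, 8, 13, 2, 6, 4, 18, 7, 10, 3, 12, 0, 14, 11, 16, 17, 9] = (0 5 2 15 11 3 8 18 9 7 4 13)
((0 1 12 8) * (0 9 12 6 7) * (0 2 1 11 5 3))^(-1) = (0 3 5 11)(1 2 7 6)(8 12 9)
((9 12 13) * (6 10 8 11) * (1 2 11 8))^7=(1 11 10 2 6)(9 12 13)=((1 2 11 6 10)(9 12 13))^7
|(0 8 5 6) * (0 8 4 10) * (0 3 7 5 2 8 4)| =|(2 8)(3 7 5 6 4 10)| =6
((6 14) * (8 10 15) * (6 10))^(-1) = (6 8 15 10 14)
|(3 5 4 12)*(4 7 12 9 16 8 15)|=20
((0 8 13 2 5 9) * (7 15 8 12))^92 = (0 7 8 2 9 12 15 13 5) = ((0 12 7 15 8 13 2 5 9))^92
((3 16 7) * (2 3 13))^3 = (2 7 3 13 16) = ((2 3 16 7 13))^3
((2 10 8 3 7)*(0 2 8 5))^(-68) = (10)(3 7 8)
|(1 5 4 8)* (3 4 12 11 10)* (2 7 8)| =10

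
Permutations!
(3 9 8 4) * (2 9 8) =(2 9)(3 8 4) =[0, 1, 9, 8, 3, 5, 6, 7, 4, 2]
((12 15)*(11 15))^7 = (11 15 12)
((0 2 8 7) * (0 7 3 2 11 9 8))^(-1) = ((0 11 9 8 3 2))^(-1) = (0 2 3 8 9 11)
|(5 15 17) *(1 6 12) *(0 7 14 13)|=|(0 7 14 13)(1 6 12)(5 15 17)|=12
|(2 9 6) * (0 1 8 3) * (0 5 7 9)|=9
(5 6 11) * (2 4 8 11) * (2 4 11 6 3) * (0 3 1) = (0 3 2 11 5 1)(4 8 6) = [3, 0, 11, 2, 8, 1, 4, 7, 6, 9, 10, 5]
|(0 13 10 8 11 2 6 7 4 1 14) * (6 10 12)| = 8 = |(0 13 12 6 7 4 1 14)(2 10 8 11)|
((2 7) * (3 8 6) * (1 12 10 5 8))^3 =(1 5 3 10 6 12 8)(2 7) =((1 12 10 5 8 6 3)(2 7))^3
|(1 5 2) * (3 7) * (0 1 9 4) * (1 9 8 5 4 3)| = 6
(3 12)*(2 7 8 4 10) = (2 7 8 4 10)(3 12) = [0, 1, 7, 12, 10, 5, 6, 8, 4, 9, 2, 11, 3]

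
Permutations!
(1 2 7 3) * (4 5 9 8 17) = (1 2 7 3)(4 5 9 8 17) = [0, 2, 7, 1, 5, 9, 6, 3, 17, 8, 10, 11, 12, 13, 14, 15, 16, 4]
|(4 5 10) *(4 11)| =4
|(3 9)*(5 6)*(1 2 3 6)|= 6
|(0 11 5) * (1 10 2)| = |(0 11 5)(1 10 2)| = 3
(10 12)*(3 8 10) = (3 8 10 12) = [0, 1, 2, 8, 4, 5, 6, 7, 10, 9, 12, 11, 3]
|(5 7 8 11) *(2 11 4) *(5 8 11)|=|(2 5 7 11 8 4)|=6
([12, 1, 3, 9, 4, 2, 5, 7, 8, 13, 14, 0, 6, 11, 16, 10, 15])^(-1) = [11, 1, 5, 2, 4, 6, 12, 7, 8, 3, 15, 13, 0, 9, 10, 16, 14]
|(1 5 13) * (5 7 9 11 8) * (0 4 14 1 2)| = |(0 4 14 1 7 9 11 8 5 13 2)| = 11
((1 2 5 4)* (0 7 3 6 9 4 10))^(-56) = ((0 7 3 6 9 4 1 2 5 10))^(-56) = (0 9 5 3 1)(2 7 4 10 6)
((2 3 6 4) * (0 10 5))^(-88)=(0 5 10)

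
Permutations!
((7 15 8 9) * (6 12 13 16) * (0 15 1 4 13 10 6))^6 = ((0 15 8 9 7 1 4 13 16)(6 12 10))^6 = (0 4 9)(1 8 16)(7 15 13)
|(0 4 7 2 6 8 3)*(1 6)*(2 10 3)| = 20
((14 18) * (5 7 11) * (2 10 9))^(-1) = (2 9 10)(5 11 7)(14 18)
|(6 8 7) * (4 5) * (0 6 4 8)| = 4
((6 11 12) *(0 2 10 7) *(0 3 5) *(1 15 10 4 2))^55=((0 1 15 10 7 3 5)(2 4)(6 11 12))^55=(0 5 3 7 10 15 1)(2 4)(6 11 12)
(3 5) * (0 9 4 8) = (0 9 4 8)(3 5) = [9, 1, 2, 5, 8, 3, 6, 7, 0, 4]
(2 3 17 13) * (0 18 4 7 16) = (0 18 4 7 16)(2 3 17 13) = [18, 1, 3, 17, 7, 5, 6, 16, 8, 9, 10, 11, 12, 2, 14, 15, 0, 13, 4]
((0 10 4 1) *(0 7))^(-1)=((0 10 4 1 7))^(-1)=(0 7 1 4 10)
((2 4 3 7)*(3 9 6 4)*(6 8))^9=((2 3 7)(4 9 8 6))^9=(4 9 8 6)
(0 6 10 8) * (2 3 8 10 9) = [6, 1, 3, 8, 4, 5, 9, 7, 0, 2, 10] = (10)(0 6 9 2 3 8)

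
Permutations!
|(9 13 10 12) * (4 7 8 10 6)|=8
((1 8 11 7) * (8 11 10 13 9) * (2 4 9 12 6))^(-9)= (2 6 12 13 10 8 9 4)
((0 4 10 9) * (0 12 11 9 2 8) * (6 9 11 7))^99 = (0 8 2 10 4)(6 7 12 9)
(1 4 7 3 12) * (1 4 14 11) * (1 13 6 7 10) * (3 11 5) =(1 14 5 3 12 4 10)(6 7 11 13) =[0, 14, 2, 12, 10, 3, 7, 11, 8, 9, 1, 13, 4, 6, 5]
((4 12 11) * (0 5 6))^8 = (0 6 5)(4 11 12)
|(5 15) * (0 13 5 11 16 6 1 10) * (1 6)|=8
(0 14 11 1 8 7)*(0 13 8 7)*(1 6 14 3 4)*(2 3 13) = [13, 7, 3, 4, 1, 5, 14, 2, 0, 9, 10, 6, 12, 8, 11] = (0 13 8)(1 7 2 3 4)(6 14 11)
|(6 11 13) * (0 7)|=6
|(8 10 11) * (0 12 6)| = 3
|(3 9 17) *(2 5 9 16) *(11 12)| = |(2 5 9 17 3 16)(11 12)| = 6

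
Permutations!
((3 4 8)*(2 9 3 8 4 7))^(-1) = (2 7 3 9)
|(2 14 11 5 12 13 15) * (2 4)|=8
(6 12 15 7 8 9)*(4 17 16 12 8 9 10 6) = [0, 1, 2, 3, 17, 5, 8, 9, 10, 4, 6, 11, 15, 13, 14, 7, 12, 16] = (4 17 16 12 15 7 9)(6 8 10)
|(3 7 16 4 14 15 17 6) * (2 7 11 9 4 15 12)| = 12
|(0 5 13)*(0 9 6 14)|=6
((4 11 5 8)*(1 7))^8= (11)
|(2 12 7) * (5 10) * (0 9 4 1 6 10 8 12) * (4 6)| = 18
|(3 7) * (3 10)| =3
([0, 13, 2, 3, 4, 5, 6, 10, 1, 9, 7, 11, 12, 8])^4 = [0, 13, 2, 3, 4, 5, 6, 7, 1, 9, 10, 11, 12, 8]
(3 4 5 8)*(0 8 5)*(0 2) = (0 8 3 4 2) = [8, 1, 0, 4, 2, 5, 6, 7, 3]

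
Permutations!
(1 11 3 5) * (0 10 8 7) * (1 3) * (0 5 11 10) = (1 10 8 7 5 3 11) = [0, 10, 2, 11, 4, 3, 6, 5, 7, 9, 8, 1]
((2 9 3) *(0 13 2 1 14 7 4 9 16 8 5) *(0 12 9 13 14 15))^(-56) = ((0 14 7 4 13 2 16 8 5 12 9 3 1 15))^(-56) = (16)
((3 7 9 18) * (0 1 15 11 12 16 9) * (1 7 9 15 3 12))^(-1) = (0 7)(1 11 15 16 12 18 9 3)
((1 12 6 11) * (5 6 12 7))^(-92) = ((12)(1 7 5 6 11))^(-92) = (12)(1 6 7 11 5)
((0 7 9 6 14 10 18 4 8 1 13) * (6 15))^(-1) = (0 13 1 8 4 18 10 14 6 15 9 7)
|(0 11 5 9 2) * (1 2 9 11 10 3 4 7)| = |(0 10 3 4 7 1 2)(5 11)| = 14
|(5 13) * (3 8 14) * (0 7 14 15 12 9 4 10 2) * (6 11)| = 22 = |(0 7 14 3 8 15 12 9 4 10 2)(5 13)(6 11)|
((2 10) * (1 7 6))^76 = ((1 7 6)(2 10))^76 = (10)(1 7 6)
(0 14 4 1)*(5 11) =(0 14 4 1)(5 11) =[14, 0, 2, 3, 1, 11, 6, 7, 8, 9, 10, 5, 12, 13, 4]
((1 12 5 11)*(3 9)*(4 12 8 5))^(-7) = ((1 8 5 11)(3 9)(4 12))^(-7) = (1 8 5 11)(3 9)(4 12)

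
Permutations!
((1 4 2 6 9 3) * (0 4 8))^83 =(0 6 1 4 9 8 2 3)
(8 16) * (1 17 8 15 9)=[0, 17, 2, 3, 4, 5, 6, 7, 16, 1, 10, 11, 12, 13, 14, 9, 15, 8]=(1 17 8 16 15 9)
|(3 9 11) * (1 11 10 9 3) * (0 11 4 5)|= 10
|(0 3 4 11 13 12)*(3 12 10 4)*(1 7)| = |(0 12)(1 7)(4 11 13 10)| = 4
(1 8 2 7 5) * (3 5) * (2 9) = [0, 8, 7, 5, 4, 1, 6, 3, 9, 2] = (1 8 9 2 7 3 5)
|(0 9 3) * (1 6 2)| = 3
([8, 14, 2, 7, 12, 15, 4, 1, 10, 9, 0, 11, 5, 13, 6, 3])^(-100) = [10, 7, 2, 15, 6, 12, 14, 3, 0, 9, 8, 11, 4, 13, 1, 5]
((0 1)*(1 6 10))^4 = ((0 6 10 1))^4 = (10)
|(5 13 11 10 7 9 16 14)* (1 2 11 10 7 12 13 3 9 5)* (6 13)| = |(1 2 11 7 5 3 9 16 14)(6 13 10 12)| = 36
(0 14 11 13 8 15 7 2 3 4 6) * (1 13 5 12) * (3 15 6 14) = [3, 13, 15, 4, 14, 12, 0, 2, 6, 9, 10, 5, 1, 8, 11, 7] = (0 3 4 14 11 5 12 1 13 8 6)(2 15 7)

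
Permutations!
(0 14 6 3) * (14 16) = [16, 1, 2, 0, 4, 5, 3, 7, 8, 9, 10, 11, 12, 13, 6, 15, 14] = (0 16 14 6 3)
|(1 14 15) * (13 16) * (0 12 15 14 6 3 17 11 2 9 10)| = 22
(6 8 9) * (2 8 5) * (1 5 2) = (1 5)(2 8 9 6) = [0, 5, 8, 3, 4, 1, 2, 7, 9, 6]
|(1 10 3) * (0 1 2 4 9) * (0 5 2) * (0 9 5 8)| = |(0 1 10 3 9 8)(2 4 5)| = 6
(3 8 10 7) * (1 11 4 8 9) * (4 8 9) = (1 11 8 10 7 3 4 9) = [0, 11, 2, 4, 9, 5, 6, 3, 10, 1, 7, 8]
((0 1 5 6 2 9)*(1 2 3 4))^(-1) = ((0 2 9)(1 5 6 3 4))^(-1) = (0 9 2)(1 4 3 6 5)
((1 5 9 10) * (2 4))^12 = (10)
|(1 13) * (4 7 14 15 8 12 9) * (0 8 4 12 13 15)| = |(0 8 13 1 15 4 7 14)(9 12)| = 8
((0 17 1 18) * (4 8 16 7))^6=(0 1)(4 16)(7 8)(17 18)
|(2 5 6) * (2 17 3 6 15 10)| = |(2 5 15 10)(3 6 17)| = 12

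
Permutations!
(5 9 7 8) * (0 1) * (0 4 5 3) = (0 1 4 5 9 7 8 3) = [1, 4, 2, 0, 5, 9, 6, 8, 3, 7]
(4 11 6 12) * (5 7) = [0, 1, 2, 3, 11, 7, 12, 5, 8, 9, 10, 6, 4] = (4 11 6 12)(5 7)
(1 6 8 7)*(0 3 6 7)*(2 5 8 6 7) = (0 3 7 1 2 5 8) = [3, 2, 5, 7, 4, 8, 6, 1, 0]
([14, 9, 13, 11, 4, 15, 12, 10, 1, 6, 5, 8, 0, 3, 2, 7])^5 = (0 11 12 3 6 13 9 2 1 14 8)(5 15 7 10)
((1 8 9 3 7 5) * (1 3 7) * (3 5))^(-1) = (1 3 7 9 8)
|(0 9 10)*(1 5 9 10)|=6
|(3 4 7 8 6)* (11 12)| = 10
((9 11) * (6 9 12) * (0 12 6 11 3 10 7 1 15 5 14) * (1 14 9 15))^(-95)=((0 12 11 6 15 5 9 3 10 7 14))^(-95)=(0 15 10 12 5 7 11 9 14 6 3)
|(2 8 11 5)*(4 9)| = |(2 8 11 5)(4 9)| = 4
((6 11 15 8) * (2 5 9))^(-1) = ((2 5 9)(6 11 15 8))^(-1) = (2 9 5)(6 8 15 11)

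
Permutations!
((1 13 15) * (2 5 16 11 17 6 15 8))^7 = (1 17 5 13 6 16 8 15 11 2)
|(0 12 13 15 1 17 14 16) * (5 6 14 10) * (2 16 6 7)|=22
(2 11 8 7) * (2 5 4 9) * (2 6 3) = (2 11 8 7 5 4 9 6 3) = [0, 1, 11, 2, 9, 4, 3, 5, 7, 6, 10, 8]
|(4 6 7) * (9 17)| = 6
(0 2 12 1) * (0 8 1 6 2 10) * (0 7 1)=(0 10 7 1 8)(2 12 6)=[10, 8, 12, 3, 4, 5, 2, 1, 0, 9, 7, 11, 6]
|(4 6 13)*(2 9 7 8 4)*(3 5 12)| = |(2 9 7 8 4 6 13)(3 5 12)| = 21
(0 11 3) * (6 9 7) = (0 11 3)(6 9 7) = [11, 1, 2, 0, 4, 5, 9, 6, 8, 7, 10, 3]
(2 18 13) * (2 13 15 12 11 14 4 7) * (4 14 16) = (2 18 15 12 11 16 4 7) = [0, 1, 18, 3, 7, 5, 6, 2, 8, 9, 10, 16, 11, 13, 14, 12, 4, 17, 15]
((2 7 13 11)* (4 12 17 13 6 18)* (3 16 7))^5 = ((2 3 16 7 6 18 4 12 17 13 11))^5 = (2 18 11 6 13 7 17 16 12 3 4)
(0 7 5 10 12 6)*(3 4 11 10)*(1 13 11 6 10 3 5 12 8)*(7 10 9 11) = (0 10 8 1 13 7 12 9 11 3 4 6) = [10, 13, 2, 4, 6, 5, 0, 12, 1, 11, 8, 3, 9, 7]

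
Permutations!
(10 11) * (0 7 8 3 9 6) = (0 7 8 3 9 6)(10 11) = [7, 1, 2, 9, 4, 5, 0, 8, 3, 6, 11, 10]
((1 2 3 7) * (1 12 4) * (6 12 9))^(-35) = (1 6 3 4 9 2 12 7)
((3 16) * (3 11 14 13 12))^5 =((3 16 11 14 13 12))^5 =(3 12 13 14 11 16)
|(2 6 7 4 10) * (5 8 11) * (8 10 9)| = |(2 6 7 4 9 8 11 5 10)| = 9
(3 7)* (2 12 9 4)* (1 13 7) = (1 13 7 3)(2 12 9 4) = [0, 13, 12, 1, 2, 5, 6, 3, 8, 4, 10, 11, 9, 7]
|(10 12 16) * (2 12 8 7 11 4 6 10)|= 6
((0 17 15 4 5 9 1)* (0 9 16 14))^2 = ((0 17 15 4 5 16 14)(1 9))^2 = (0 15 5 14 17 4 16)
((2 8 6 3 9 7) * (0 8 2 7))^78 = (0 3 8 9 6)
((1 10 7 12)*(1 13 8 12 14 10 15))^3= (1 15)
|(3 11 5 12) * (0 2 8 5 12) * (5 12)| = 7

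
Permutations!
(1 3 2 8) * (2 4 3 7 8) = [0, 7, 2, 4, 3, 5, 6, 8, 1] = (1 7 8)(3 4)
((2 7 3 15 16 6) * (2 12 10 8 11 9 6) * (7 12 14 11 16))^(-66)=((2 12 10 8 16)(3 15 7)(6 14 11 9))^(-66)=(2 16 8 10 12)(6 11)(9 14)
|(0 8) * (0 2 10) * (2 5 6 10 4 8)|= 7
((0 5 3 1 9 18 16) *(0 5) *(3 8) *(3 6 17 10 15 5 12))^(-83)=(1 9 18 16 12 3)(5 8 6 17 10 15)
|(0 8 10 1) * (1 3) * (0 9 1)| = 4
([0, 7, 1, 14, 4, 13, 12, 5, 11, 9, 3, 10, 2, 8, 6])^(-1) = (1 2 12 6 14 3 10 11 8 13 5 7)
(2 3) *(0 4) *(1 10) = [4, 10, 3, 2, 0, 5, 6, 7, 8, 9, 1] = (0 4)(1 10)(2 3)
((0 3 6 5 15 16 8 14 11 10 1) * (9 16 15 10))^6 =(8 14 11 9 16)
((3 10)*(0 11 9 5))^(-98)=(0 9)(5 11)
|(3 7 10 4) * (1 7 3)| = |(1 7 10 4)| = 4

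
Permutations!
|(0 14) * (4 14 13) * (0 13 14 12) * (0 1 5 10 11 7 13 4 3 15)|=|(0 14 4 12 1 5 10 11 7 13 3 15)|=12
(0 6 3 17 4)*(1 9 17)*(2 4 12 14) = (0 6 3 1 9 17 12 14 2 4) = [6, 9, 4, 1, 0, 5, 3, 7, 8, 17, 10, 11, 14, 13, 2, 15, 16, 12]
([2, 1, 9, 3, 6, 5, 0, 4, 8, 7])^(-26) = (0 4 9)(2 6 7)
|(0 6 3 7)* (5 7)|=5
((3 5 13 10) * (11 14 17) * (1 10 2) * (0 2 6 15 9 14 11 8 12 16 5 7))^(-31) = (0 7 3 10 1 2)(5 16 12 8 17 14 9 15 6 13)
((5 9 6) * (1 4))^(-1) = ((1 4)(5 9 6))^(-1) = (1 4)(5 6 9)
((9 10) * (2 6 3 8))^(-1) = (2 8 3 6)(9 10)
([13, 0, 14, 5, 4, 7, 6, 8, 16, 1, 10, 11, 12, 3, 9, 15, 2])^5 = [8, 7, 13, 2, 4, 14, 6, 9, 1, 5, 10, 11, 12, 16, 3, 15, 0]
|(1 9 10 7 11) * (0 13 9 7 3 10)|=|(0 13 9)(1 7 11)(3 10)|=6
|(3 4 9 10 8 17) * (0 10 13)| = |(0 10 8 17 3 4 9 13)| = 8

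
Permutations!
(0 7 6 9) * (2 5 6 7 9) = (0 9)(2 5 6) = [9, 1, 5, 3, 4, 6, 2, 7, 8, 0]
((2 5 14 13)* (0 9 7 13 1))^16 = ((0 9 7 13 2 5 14 1))^16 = (14)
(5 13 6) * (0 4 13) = (0 4 13 6 5) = [4, 1, 2, 3, 13, 0, 5, 7, 8, 9, 10, 11, 12, 6]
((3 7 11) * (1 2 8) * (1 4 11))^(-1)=(1 7 3 11 4 8 2)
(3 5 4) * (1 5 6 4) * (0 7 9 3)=(0 7 9 3 6 4)(1 5)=[7, 5, 2, 6, 0, 1, 4, 9, 8, 3]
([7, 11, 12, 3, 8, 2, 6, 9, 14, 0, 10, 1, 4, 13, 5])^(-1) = (0 9 7)(1 11)(2 5 14 8 4 12)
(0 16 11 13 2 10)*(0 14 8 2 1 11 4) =(0 16 4)(1 11 13)(2 10 14 8) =[16, 11, 10, 3, 0, 5, 6, 7, 2, 9, 14, 13, 12, 1, 8, 15, 4]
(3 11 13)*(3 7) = (3 11 13 7) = [0, 1, 2, 11, 4, 5, 6, 3, 8, 9, 10, 13, 12, 7]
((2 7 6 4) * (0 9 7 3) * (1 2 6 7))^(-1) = (0 3 2 1 9)(4 6)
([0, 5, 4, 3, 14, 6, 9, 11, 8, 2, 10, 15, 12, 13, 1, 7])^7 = [0, 1, 2, 3, 4, 5, 6, 11, 8, 9, 10, 15, 12, 13, 14, 7]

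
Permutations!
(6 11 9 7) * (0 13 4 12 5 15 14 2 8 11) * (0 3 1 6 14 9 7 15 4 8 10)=(0 13 8 11 7 14 2 10)(1 6 3)(4 12 5)(9 15)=[13, 6, 10, 1, 12, 4, 3, 14, 11, 15, 0, 7, 5, 8, 2, 9]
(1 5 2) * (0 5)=[5, 0, 1, 3, 4, 2]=(0 5 2 1)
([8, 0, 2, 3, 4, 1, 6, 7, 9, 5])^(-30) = [0, 1, 2, 3, 4, 5, 6, 7, 8, 9]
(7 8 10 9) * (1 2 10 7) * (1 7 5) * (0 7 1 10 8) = (0 7)(1 2 8 5 10 9) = [7, 2, 8, 3, 4, 10, 6, 0, 5, 1, 9]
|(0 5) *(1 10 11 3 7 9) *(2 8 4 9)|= |(0 5)(1 10 11 3 7 2 8 4 9)|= 18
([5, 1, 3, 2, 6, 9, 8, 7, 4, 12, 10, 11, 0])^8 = [0, 1, 2, 3, 8, 5, 4, 7, 6, 9, 10, 11, 12]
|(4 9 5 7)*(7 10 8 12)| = |(4 9 5 10 8 12 7)| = 7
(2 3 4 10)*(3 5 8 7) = (2 5 8 7 3 4 10) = [0, 1, 5, 4, 10, 8, 6, 3, 7, 9, 2]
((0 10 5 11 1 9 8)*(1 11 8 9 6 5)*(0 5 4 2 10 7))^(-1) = ((11)(0 7)(1 6 4 2 10)(5 8))^(-1) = (11)(0 7)(1 10 2 4 6)(5 8)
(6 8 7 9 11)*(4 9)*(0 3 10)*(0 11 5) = (0 3 10 11 6 8 7 4 9 5) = [3, 1, 2, 10, 9, 0, 8, 4, 7, 5, 11, 6]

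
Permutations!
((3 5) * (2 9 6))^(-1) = (2 6 9)(3 5)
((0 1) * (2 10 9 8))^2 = (2 9)(8 10)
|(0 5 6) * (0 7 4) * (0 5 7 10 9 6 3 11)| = |(0 7 4 5 3 11)(6 10 9)| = 6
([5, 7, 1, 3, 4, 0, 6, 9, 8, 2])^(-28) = (9)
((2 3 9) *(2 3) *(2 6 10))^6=(10)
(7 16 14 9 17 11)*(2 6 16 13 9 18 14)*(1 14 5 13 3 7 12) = [0, 14, 6, 7, 4, 13, 16, 3, 8, 17, 10, 12, 1, 9, 18, 15, 2, 11, 5] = (1 14 18 5 13 9 17 11 12)(2 6 16)(3 7)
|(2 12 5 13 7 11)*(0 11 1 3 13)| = |(0 11 2 12 5)(1 3 13 7)| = 20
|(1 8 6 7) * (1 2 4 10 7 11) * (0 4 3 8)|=|(0 4 10 7 2 3 8 6 11 1)|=10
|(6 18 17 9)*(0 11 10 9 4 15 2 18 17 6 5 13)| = 6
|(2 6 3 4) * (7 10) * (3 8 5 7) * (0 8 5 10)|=|(0 8 10 3 4 2 6 5 7)|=9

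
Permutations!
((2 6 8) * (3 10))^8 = (10)(2 8 6)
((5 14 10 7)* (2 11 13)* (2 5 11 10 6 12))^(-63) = (14)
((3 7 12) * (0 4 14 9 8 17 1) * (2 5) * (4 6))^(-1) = ((0 6 4 14 9 8 17 1)(2 5)(3 7 12))^(-1) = (0 1 17 8 9 14 4 6)(2 5)(3 12 7)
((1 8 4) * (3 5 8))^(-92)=(1 8 3 4 5)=((1 3 5 8 4))^(-92)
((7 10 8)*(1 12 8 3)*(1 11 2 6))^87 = (1 11 7)(2 10 12)(3 8 6) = ((1 12 8 7 10 3 11 2 6))^87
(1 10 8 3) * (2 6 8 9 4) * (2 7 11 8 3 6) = [0, 10, 2, 1, 7, 5, 3, 11, 6, 4, 9, 8] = (1 10 9 4 7 11 8 6 3)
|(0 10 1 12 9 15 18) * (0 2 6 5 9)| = 12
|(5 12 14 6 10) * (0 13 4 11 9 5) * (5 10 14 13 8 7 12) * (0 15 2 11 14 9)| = 13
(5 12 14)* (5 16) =(5 12 14 16) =[0, 1, 2, 3, 4, 12, 6, 7, 8, 9, 10, 11, 14, 13, 16, 15, 5]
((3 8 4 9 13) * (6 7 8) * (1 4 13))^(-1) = ((1 4 9)(3 6 7 8 13))^(-1) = (1 9 4)(3 13 8 7 6)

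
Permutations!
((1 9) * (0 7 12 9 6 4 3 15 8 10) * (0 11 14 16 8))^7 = (0 3 6 9 7 15 4 1 12)(8 11 16 10 14)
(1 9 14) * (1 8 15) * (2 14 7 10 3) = (1 9 7 10 3 2 14 8 15) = [0, 9, 14, 2, 4, 5, 6, 10, 15, 7, 3, 11, 12, 13, 8, 1]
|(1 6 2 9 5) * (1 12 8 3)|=8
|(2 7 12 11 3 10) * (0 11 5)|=|(0 11 3 10 2 7 12 5)|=8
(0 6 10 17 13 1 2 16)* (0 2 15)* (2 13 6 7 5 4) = (0 7 5 4 2 16 13 1 15)(6 10 17) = [7, 15, 16, 3, 2, 4, 10, 5, 8, 9, 17, 11, 12, 1, 14, 0, 13, 6]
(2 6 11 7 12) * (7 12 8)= (2 6 11 12)(7 8)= [0, 1, 6, 3, 4, 5, 11, 8, 7, 9, 10, 12, 2]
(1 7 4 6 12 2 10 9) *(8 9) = (1 7 4 6 12 2 10 8 9) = [0, 7, 10, 3, 6, 5, 12, 4, 9, 1, 8, 11, 2]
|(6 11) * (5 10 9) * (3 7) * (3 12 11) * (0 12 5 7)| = 20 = |(0 12 11 6 3)(5 10 9 7)|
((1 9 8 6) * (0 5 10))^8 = ((0 5 10)(1 9 8 6))^8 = (0 10 5)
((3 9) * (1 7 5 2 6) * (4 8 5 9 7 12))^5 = ((1 12 4 8 5 2 6)(3 7 9))^5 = (1 2 8 12 6 5 4)(3 9 7)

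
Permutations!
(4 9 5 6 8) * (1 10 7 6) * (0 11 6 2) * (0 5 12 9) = (0 11 6 8 4)(1 10 7 2 5)(9 12) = [11, 10, 5, 3, 0, 1, 8, 2, 4, 12, 7, 6, 9]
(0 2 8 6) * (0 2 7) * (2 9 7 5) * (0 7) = (0 5 2 8 6 9) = [5, 1, 8, 3, 4, 2, 9, 7, 6, 0]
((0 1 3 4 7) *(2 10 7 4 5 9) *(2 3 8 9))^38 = (0 8 3 2 7 1 9 5 10)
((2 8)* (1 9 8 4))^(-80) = (9)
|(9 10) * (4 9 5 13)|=|(4 9 10 5 13)|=5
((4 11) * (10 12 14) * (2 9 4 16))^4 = ((2 9 4 11 16)(10 12 14))^4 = (2 16 11 4 9)(10 12 14)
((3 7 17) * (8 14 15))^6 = (17)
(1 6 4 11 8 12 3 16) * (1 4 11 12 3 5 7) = (1 6 11 8 3 16 4 12 5 7) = [0, 6, 2, 16, 12, 7, 11, 1, 3, 9, 10, 8, 5, 13, 14, 15, 4]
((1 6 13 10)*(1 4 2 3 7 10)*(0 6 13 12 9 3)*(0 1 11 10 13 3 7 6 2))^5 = (0 12 10 3 13 2 9 4 6 11 1 7)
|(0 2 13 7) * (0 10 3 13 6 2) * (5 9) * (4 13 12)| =6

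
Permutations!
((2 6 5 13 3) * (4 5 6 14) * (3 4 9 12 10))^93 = ((2 14 9 12 10 3)(4 5 13))^93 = (2 12)(3 9)(10 14)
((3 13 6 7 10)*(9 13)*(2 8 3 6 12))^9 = ((2 8 3 9 13 12)(6 7 10))^9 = (2 9)(3 12)(8 13)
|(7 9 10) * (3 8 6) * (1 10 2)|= 15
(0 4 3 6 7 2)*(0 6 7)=[4, 1, 6, 7, 3, 5, 0, 2]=(0 4 3 7 2 6)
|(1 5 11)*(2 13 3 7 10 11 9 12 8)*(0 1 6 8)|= |(0 1 5 9 12)(2 13 3 7 10 11 6 8)|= 40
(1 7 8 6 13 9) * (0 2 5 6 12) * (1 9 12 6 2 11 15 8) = (0 11 15 8 6 13 12)(1 7)(2 5) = [11, 7, 5, 3, 4, 2, 13, 1, 6, 9, 10, 15, 0, 12, 14, 8]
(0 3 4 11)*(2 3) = (0 2 3 4 11) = [2, 1, 3, 4, 11, 5, 6, 7, 8, 9, 10, 0]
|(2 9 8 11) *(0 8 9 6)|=5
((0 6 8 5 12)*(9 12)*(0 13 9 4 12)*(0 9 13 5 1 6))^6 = ((13)(1 6 8)(4 12 5))^6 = (13)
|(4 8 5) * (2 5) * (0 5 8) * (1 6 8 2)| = |(0 5 4)(1 6 8)| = 3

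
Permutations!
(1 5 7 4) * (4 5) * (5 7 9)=(1 4)(5 9)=[0, 4, 2, 3, 1, 9, 6, 7, 8, 5]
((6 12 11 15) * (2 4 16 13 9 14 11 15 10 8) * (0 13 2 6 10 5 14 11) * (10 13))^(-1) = (0 14 5 11 9 13 15 12 6 8 10)(2 16 4)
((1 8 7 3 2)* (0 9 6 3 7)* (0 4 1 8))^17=((0 9 6 3 2 8 4 1))^17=(0 9 6 3 2 8 4 1)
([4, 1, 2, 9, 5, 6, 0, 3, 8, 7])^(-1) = [6, 1, 2, 7, 0, 4, 5, 9, 8, 3]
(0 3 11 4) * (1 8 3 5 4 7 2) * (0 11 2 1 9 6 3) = (0 5 4 11 7 1 8)(2 9 6 3) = [5, 8, 9, 2, 11, 4, 3, 1, 0, 6, 10, 7]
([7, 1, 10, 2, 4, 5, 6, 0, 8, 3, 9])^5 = (0 7)(2 10 9 3)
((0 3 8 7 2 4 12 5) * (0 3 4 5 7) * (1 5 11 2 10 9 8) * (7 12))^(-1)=((12)(0 4 7 10 9 8)(1 5 3)(2 11))^(-1)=(12)(0 8 9 10 7 4)(1 3 5)(2 11)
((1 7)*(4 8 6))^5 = (1 7)(4 6 8)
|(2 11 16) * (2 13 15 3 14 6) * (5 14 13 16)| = 15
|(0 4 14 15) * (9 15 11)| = 6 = |(0 4 14 11 9 15)|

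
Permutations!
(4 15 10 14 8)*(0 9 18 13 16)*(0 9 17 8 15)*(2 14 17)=(0 2 14 15 10 17 8 4)(9 18 13 16)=[2, 1, 14, 3, 0, 5, 6, 7, 4, 18, 17, 11, 12, 16, 15, 10, 9, 8, 13]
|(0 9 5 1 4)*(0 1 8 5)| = 2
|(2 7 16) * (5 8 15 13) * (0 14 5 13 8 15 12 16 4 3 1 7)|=8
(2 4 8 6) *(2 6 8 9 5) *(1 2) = (1 2 4 9 5) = [0, 2, 4, 3, 9, 1, 6, 7, 8, 5]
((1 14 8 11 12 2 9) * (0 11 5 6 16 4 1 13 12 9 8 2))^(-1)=(0 12 13 9 11)(1 4 16 6 5 8 2 14)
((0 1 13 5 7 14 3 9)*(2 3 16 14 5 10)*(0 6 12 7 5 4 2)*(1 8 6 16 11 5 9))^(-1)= (0 10 13 1 3 2 4 7 12 6 8)(5 11 14 16 9)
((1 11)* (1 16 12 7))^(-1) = (1 7 12 16 11)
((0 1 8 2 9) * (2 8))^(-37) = ((0 1 2 9))^(-37) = (0 9 2 1)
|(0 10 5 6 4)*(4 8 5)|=3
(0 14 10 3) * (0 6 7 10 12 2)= (0 14 12 2)(3 6 7 10)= [14, 1, 0, 6, 4, 5, 7, 10, 8, 9, 3, 11, 2, 13, 12]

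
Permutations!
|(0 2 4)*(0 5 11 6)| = 6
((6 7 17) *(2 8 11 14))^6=(17)(2 11)(8 14)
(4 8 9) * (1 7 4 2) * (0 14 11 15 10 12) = (0 14 11 15 10 12)(1 7 4 8 9 2) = [14, 7, 1, 3, 8, 5, 6, 4, 9, 2, 12, 15, 0, 13, 11, 10]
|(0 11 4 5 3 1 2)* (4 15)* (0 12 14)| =10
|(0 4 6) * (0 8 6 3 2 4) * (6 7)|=|(2 4 3)(6 8 7)|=3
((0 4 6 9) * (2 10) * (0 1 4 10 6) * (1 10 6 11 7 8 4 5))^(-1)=(0 4 8 7 11 2 10 9 6)(1 5)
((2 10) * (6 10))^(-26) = (2 6 10)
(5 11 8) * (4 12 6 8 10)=[0, 1, 2, 3, 12, 11, 8, 7, 5, 9, 4, 10, 6]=(4 12 6 8 5 11 10)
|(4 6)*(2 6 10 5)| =|(2 6 4 10 5)| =5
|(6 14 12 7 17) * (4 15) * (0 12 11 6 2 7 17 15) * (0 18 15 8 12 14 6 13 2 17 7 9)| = 6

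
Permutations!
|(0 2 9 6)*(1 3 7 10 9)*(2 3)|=|(0 3 7 10 9 6)(1 2)|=6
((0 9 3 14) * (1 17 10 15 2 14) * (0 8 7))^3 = (0 1 15 8 9 17 2 7 3 10 14)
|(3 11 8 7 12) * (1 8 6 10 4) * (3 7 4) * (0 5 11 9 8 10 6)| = |(0 5 11)(1 10 3 9 8 4)(7 12)| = 6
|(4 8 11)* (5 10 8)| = |(4 5 10 8 11)| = 5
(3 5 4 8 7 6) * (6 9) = (3 5 4 8 7 9 6) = [0, 1, 2, 5, 8, 4, 3, 9, 7, 6]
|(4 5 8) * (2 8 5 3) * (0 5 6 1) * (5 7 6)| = |(0 7 6 1)(2 8 4 3)| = 4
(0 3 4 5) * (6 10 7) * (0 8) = (0 3 4 5 8)(6 10 7) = [3, 1, 2, 4, 5, 8, 10, 6, 0, 9, 7]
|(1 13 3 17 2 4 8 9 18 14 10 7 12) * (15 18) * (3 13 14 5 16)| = 10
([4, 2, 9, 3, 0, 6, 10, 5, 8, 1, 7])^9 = (0 4)(5 6 10 7)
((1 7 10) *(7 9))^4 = (10)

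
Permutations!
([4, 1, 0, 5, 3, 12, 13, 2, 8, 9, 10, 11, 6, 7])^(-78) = (0 5 13)(2 3 6)(4 12 7)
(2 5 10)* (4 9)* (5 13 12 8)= (2 13 12 8 5 10)(4 9)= [0, 1, 13, 3, 9, 10, 6, 7, 5, 4, 2, 11, 8, 12]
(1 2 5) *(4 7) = (1 2 5)(4 7) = [0, 2, 5, 3, 7, 1, 6, 4]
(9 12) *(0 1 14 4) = (0 1 14 4)(9 12) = [1, 14, 2, 3, 0, 5, 6, 7, 8, 12, 10, 11, 9, 13, 4]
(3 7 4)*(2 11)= (2 11)(3 7 4)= [0, 1, 11, 7, 3, 5, 6, 4, 8, 9, 10, 2]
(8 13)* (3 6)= (3 6)(8 13)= [0, 1, 2, 6, 4, 5, 3, 7, 13, 9, 10, 11, 12, 8]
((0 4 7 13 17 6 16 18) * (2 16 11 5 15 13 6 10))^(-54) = (0 16 10 13 5 6 4 18 2 17 15 11 7)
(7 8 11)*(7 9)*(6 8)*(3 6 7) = (3 6 8 11 9) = [0, 1, 2, 6, 4, 5, 8, 7, 11, 3, 10, 9]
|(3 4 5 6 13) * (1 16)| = 10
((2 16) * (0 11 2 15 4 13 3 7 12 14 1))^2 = ((0 11 2 16 15 4 13 3 7 12 14 1))^2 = (0 2 15 13 7 14)(1 11 16 4 3 12)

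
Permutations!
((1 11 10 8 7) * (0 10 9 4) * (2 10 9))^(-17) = ((0 9 4)(1 11 2 10 8 7))^(-17) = (0 9 4)(1 11 2 10 8 7)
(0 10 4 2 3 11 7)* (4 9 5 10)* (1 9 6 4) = [1, 9, 3, 11, 2, 10, 4, 0, 8, 5, 6, 7] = (0 1 9 5 10 6 4 2 3 11 7)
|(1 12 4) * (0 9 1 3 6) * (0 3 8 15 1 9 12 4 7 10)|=4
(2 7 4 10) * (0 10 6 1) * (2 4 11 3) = (0 10 4 6 1)(2 7 11 3) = [10, 0, 7, 2, 6, 5, 1, 11, 8, 9, 4, 3]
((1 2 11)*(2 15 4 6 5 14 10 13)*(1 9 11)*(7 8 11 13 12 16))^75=((1 15 4 6 5 14 10 12 16 7 8 11 9 13 2))^75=(16)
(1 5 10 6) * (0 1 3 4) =(0 1 5 10 6 3 4) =[1, 5, 2, 4, 0, 10, 3, 7, 8, 9, 6]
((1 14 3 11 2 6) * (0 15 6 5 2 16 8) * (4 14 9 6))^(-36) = (0 3)(4 16)(8 14)(11 15)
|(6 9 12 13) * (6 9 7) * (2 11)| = |(2 11)(6 7)(9 12 13)| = 6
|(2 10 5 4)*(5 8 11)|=|(2 10 8 11 5 4)|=6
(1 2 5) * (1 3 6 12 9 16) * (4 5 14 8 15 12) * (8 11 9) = (1 2 14 11 9 16)(3 6 4 5)(8 15 12) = [0, 2, 14, 6, 5, 3, 4, 7, 15, 16, 10, 9, 8, 13, 11, 12, 1]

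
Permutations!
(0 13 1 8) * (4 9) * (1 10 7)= (0 13 10 7 1 8)(4 9)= [13, 8, 2, 3, 9, 5, 6, 1, 0, 4, 7, 11, 12, 10]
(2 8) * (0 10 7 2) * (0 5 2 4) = (0 10 7 4)(2 8 5) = [10, 1, 8, 3, 0, 2, 6, 4, 5, 9, 7]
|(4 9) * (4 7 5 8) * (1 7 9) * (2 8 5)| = |(9)(1 7 2 8 4)| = 5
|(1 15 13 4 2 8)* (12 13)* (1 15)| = 6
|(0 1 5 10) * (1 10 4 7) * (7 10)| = 6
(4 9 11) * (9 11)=(4 11)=[0, 1, 2, 3, 11, 5, 6, 7, 8, 9, 10, 4]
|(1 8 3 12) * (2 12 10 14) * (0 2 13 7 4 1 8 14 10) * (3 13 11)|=|(0 2 12 8 13 7 4 1 14 11 3)|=11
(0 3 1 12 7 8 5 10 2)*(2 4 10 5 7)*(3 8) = (0 8 7 3 1 12 2)(4 10) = [8, 12, 0, 1, 10, 5, 6, 3, 7, 9, 4, 11, 2]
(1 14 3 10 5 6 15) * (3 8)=[0, 14, 2, 10, 4, 6, 15, 7, 3, 9, 5, 11, 12, 13, 8, 1]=(1 14 8 3 10 5 6 15)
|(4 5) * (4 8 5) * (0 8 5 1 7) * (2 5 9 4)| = 4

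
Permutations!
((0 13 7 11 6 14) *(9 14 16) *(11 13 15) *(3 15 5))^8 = ((0 5 3 15 11 6 16 9 14)(7 13))^8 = (0 14 9 16 6 11 15 3 5)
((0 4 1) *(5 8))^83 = (0 1 4)(5 8) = ((0 4 1)(5 8))^83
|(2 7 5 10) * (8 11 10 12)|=7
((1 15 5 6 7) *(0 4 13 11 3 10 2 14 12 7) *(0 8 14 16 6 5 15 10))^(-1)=(0 3 11 13 4)(1 7 12 14 8 6 16 2 10)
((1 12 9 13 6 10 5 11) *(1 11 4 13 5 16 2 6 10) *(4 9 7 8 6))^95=(16)(5 9)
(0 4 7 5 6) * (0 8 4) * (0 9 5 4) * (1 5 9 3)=(9)(0 3 1 5 6 8)(4 7)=[3, 5, 2, 1, 7, 6, 8, 4, 0, 9]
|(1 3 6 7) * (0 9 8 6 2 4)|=|(0 9 8 6 7 1 3 2 4)|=9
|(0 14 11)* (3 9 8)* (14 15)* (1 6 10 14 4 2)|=9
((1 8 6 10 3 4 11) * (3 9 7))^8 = ((1 8 6 10 9 7 3 4 11))^8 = (1 11 4 3 7 9 10 6 8)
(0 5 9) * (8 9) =(0 5 8 9) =[5, 1, 2, 3, 4, 8, 6, 7, 9, 0]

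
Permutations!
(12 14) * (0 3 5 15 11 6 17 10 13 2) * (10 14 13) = (0 3 5 15 11 6 17 14 12 13 2) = [3, 1, 0, 5, 4, 15, 17, 7, 8, 9, 10, 6, 13, 2, 12, 11, 16, 14]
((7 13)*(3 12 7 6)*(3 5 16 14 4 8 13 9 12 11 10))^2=((3 11 10)(4 8 13 6 5 16 14)(7 9 12))^2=(3 10 11)(4 13 5 14 8 6 16)(7 12 9)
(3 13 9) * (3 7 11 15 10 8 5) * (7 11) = (3 13 9 11 15 10 8 5) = [0, 1, 2, 13, 4, 3, 6, 7, 5, 11, 8, 15, 12, 9, 14, 10]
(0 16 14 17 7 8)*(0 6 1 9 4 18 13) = [16, 9, 2, 3, 18, 5, 1, 8, 6, 4, 10, 11, 12, 0, 17, 15, 14, 7, 13] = (0 16 14 17 7 8 6 1 9 4 18 13)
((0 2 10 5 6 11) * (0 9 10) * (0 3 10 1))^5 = (0 6 2 11 3 9 10 1 5)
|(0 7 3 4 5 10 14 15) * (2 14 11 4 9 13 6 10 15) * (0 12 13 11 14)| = |(0 7 3 9 11 4 5 15 12 13 6 10 14 2)| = 14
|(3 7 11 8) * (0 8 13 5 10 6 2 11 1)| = |(0 8 3 7 1)(2 11 13 5 10 6)| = 30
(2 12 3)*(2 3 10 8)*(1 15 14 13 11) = (1 15 14 13 11)(2 12 10 8) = [0, 15, 12, 3, 4, 5, 6, 7, 2, 9, 8, 1, 10, 11, 13, 14]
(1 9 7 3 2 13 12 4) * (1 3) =(1 9 7)(2 13 12 4 3) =[0, 9, 13, 2, 3, 5, 6, 1, 8, 7, 10, 11, 4, 12]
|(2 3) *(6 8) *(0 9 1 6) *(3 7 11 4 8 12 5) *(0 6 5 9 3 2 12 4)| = |(0 3 12 9 1 5 2 7 11)(4 8 6)| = 9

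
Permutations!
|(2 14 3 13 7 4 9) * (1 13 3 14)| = |(14)(1 13 7 4 9 2)| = 6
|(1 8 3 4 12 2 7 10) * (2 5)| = 9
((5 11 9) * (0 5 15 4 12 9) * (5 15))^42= (15)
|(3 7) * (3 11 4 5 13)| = 6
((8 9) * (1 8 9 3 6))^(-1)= (9)(1 6 3 8)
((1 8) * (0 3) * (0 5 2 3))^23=(1 8)(2 5 3)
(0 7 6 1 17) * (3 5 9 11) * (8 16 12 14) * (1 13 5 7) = [1, 17, 2, 7, 4, 9, 13, 6, 16, 11, 10, 3, 14, 5, 8, 15, 12, 0] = (0 1 17)(3 7 6 13 5 9 11)(8 16 12 14)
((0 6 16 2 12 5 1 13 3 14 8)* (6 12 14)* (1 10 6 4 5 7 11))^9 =((0 12 7 11 1 13 3 4 5 10 6 16 2 14 8))^9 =(0 10 11 2 3)(1 14 4 12 6)(5 7 16 13 8)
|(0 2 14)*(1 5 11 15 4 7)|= |(0 2 14)(1 5 11 15 4 7)|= 6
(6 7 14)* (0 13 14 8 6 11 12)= (0 13 14 11 12)(6 7 8)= [13, 1, 2, 3, 4, 5, 7, 8, 6, 9, 10, 12, 0, 14, 11]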